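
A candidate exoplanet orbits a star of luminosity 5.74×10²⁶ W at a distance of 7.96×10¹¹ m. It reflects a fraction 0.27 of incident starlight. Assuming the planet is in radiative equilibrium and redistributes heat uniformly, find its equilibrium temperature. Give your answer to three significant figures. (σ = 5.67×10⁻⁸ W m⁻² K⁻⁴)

T_eq ≈ 123 K

Flux: S = L/(4πd²) = 5.74×10²⁶/(4π×(7.96×10¹¹)²) = 72.1 W m⁻².
Energy balance: absorbed = emitted ⇒ πR²·S(1−A) = 4πR²·σT_eq⁴, so T_eq⁴ = S(1−A)/(4σ).
T_eq = [72.1 × 0.73 / (4 × 5.67×10⁻⁸)]^(1/4) = (2.32×10⁸)^(1/4) = 123 K.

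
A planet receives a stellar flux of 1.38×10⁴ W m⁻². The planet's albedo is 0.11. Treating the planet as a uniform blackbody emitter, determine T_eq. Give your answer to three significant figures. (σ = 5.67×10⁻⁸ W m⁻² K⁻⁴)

T_eq ≈ 482 K

Energy balance: absorbed = emitted ⇒ πR²·S(1−A) = 4πR²·σT_eq⁴, so T_eq⁴ = S(1−A)/(4σ).
T_eq = [1.38×10⁴ × 0.89 / (4 × 5.67×10⁻⁸)]^(1/4) = (5.42×10¹⁰)^(1/4) = 482 K.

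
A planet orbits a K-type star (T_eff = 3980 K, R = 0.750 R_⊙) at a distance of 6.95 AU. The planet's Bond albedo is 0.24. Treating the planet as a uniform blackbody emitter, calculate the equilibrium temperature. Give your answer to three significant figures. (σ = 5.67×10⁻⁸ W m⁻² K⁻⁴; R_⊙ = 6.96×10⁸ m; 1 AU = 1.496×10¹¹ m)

R_⋆ = 0.750 × 6.96×10⁸ = 5.22×10⁸ m.
d = 6.95 AU = 1.04×10¹² m.
L = 4πR_⋆²σT_⋆⁴ = 4π(5.22×10⁸)² × 5.67×10⁻⁸ × (3980)⁴ = 4.87×10²⁵ W.
S = L/(4πd²) = 3.59 W m⁻².
Energy balance: absorbed = emitted ⇒ πR²·S(1−A) = 4πR²·σT_eq⁴, so T_eq⁴ = S(1−A)/(4σ).
T_eq = [3.59 × 0.76 / (4 × 5.67×10⁻⁸)]^(1/4) = (1.20×10⁷)^(1/4) = 58.9 K.

T_eq ≈ 58.9 K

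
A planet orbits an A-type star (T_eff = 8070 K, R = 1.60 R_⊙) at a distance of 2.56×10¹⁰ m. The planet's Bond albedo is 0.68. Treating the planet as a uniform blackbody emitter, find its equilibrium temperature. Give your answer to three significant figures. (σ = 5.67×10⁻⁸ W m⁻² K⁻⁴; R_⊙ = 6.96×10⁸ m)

T_eq ≈ 895 K

R_⋆ = 1.60 × 6.96×10⁸ = 1.11×10⁹ m.
L = 4πR_⋆²σT_⋆⁴ = 4π(1.11×10⁹)² × 5.67×10⁻⁸ × (8070)⁴ = 3.75×10²⁷ W.
S = L/(4πd²) = 4.55×10⁵ W m⁻².
Energy balance: absorbed = emitted ⇒ πR²·S(1−A) = 4πR²·σT_eq⁴, so T_eq⁴ = S(1−A)/(4σ).
T_eq = [4.55×10⁵ × 0.32 / (4 × 5.67×10⁻⁸)]^(1/4) = (6.42×10¹¹)^(1/4) = 895 K.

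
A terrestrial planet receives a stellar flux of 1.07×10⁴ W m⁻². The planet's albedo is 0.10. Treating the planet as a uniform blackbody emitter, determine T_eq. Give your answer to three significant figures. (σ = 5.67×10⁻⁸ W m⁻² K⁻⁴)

Energy balance: absorbed = emitted ⇒ πR²·S(1−A) = 4πR²·σT_eq⁴, so T_eq⁴ = S(1−A)/(4σ).
T_eq = [1.07×10⁴ × 0.90 / (4 × 5.67×10⁻⁸)]^(1/4) = (4.25×10¹⁰)^(1/4) = 454 K.

T_eq ≈ 454 K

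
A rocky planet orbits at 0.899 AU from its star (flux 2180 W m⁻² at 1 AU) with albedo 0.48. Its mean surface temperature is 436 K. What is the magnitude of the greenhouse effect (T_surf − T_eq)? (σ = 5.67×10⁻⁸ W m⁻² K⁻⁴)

ΔT ≈ 155.6 K

S = 2180/0.899² = 2697 W m⁻².
T_eq = [S(1−A)/(4σ)]^(1/4) = [2697×0.52/(4×5.67×10⁻⁸)]^(1/4) = 280.4 K.
ΔT = T_surf − T_eq = 436 − 280.4.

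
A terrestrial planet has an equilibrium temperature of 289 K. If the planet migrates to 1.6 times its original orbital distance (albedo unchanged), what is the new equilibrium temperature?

T_eq ≈ 228 K

T_eq ∝ L^(1/4) · d^(−1/2).
T′ = 289 / 1.6^(1/2) = 228 K.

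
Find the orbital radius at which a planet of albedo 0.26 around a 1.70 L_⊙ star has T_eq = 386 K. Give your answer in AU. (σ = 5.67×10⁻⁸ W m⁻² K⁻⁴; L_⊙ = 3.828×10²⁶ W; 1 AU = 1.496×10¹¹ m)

d ≈ 0.583 AU

L = 1.70 × 3.828×10²⁶ = 6.51×10²⁶ W.
From T_eq⁴ = L(1−A)/(16πσd²): d = √[L(1−A)/(16πσT_eq⁴)].
d = √[6.51×10²⁶ × 0.74 / (16π × 5.67×10⁻⁸ × (386)⁴)] = 8.72×10¹⁰ m = 0.583 AU.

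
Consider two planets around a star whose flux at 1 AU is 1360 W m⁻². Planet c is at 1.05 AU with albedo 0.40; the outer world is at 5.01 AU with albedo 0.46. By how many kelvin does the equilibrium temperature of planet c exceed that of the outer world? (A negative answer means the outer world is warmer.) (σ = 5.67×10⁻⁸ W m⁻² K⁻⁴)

ΔT ≈ 132.4 K

T_eq = [S₀(1−A)/(4σd²)]^(1/4), so T ∝ (1−A)^(1/4) / √d.
T₁ = [1360×0.60/(4×5.67×10⁻⁸×1.05²)]^(1/4) = 239.01 K.
T₂ = [1360×0.54/(4×5.67×10⁻⁸×5.01²)]^(1/4) = 106.57 K.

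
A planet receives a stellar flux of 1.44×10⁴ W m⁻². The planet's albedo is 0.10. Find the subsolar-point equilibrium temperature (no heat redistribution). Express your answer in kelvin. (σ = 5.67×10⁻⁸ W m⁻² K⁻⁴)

At the subsolar point the surface absorbs S(1−A) and emits σT⁴ per unit area — no factor of 4, since only the local patch is in balance.
T = [1.44×10⁴ × 0.90 / 5.67×10⁻⁸]^(1/4) = (2.29×10¹¹)^(1/4) = 691 K.

T_ss ≈ 691 K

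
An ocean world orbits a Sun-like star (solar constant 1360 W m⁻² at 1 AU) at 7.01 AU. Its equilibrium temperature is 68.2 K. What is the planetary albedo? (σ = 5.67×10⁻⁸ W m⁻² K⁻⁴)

Flux at 7.01 AU: S = 1360/7.01² = 27.7 W m⁻².
From T_eq⁴ = S(1−A)/(4σ): 1−A = 4σT_eq⁴/S.
1−A = 4 × 5.67×10⁻⁸ × (68.2)⁴ / 27.7 = 0.177.

A ≈ 0.82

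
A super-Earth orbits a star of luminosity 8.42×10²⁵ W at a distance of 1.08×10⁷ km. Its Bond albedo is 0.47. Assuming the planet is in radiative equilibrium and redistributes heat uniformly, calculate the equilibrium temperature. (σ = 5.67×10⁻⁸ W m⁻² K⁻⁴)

d = 1.08×10⁷ km = 1.08×10¹⁰ m.
Flux: S = L/(4πd²) = 8.42×10²⁵/(4π×(1.08×10¹⁰)²) = 5.74×10⁴ W m⁻².
Energy balance: absorbed = emitted ⇒ πR²·S(1−A) = 4πR²·σT_eq⁴, so T_eq⁴ = S(1−A)/(4σ).
T_eq = [5.74×10⁴ × 0.53 / (4 × 5.67×10⁻⁸)]^(1/4) = (1.34×10¹¹)^(1/4) = 605 K.

T_eq ≈ 605 K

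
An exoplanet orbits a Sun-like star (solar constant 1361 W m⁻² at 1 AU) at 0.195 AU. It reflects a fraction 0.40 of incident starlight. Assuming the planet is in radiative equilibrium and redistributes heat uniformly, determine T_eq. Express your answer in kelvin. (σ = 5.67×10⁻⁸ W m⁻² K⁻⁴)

T_eq ≈ 555 K

Flux at 0.195 AU: S = 1361/0.195² = 3.58×10⁴ W m⁻².
Energy balance: absorbed = emitted ⇒ πR²·S(1−A) = 4πR²·σT_eq⁴, so T_eq⁴ = S(1−A)/(4σ).
T_eq = [3.58×10⁴ × 0.60 / (4 × 5.67×10⁻⁸)]^(1/4) = (9.47×10¹⁰)^(1/4) = 555 K.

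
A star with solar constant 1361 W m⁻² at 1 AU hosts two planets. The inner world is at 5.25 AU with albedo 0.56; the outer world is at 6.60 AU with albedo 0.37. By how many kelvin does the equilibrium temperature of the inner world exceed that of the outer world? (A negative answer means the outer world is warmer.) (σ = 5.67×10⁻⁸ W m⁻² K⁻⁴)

T_eq = [S₀(1−A)/(4σd²)]^(1/4), so T ∝ (1−A)^(1/4) / √d.
T₁ = [1361×0.44/(4×5.67×10⁻⁸×5.25²)]^(1/4) = 98.93 K.
T₂ = [1361×0.63/(4×5.67×10⁻⁸×6.60²)]^(1/4) = 96.52 K.

ΔT ≈ 2.4 K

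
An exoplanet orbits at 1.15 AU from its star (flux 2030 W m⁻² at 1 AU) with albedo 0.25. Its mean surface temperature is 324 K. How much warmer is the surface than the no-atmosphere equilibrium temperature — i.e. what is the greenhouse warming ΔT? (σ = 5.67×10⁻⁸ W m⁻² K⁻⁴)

S = 2030/1.15² = 1535 W m⁻².
T_eq = [S(1−A)/(4σ)]^(1/4) = [1535×0.75/(4×5.67×10⁻⁸)]^(1/4) = 266.9 K.
ΔT = T_surf − T_eq = 324 − 266.9.

ΔT ≈ 57.1 K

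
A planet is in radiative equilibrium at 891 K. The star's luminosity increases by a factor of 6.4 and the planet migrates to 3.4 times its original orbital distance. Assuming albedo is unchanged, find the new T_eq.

T_eq ∝ L^(1/4) · d^(−1/2).
T′ = 891 × 6.4^(1/4) / 3.4^(1/2) = 769 K.

T_eq ≈ 769 K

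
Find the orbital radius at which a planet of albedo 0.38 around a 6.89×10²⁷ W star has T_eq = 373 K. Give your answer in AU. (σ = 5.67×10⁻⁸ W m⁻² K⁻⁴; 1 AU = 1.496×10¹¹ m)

From T_eq⁴ = L(1−A)/(16πσd²): d = √[L(1−A)/(16πσT_eq⁴)].
d = √[6.89×10²⁷ × 0.62 / (16π × 5.67×10⁻⁸ × (373)⁴)] = 2.78×10¹¹ m = 1.86 AU.

d ≈ 1.86 AU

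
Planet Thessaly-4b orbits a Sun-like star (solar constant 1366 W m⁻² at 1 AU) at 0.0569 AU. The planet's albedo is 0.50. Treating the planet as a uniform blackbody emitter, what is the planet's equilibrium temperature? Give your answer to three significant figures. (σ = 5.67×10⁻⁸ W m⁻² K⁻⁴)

T_eq ≈ 982 K

Flux at 0.0569 AU: S = 1366/0.0569² = 4.22×10⁵ W m⁻².
Energy balance: absorbed = emitted ⇒ πR²·S(1−A) = 4πR²·σT_eq⁴, so T_eq⁴ = S(1−A)/(4σ).
T_eq = [4.22×10⁵ × 0.50 / (4 × 5.67×10⁻⁸)]^(1/4) = (9.30×10¹¹)^(1/4) = 982 K.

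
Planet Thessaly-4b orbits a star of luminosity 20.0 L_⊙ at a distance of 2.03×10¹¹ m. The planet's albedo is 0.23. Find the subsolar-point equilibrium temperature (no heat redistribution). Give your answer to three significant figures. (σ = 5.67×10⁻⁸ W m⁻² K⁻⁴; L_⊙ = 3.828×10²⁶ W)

L = 20.0 × 3.828×10²⁶ = 7.66×10²⁷ W.
Flux: S = L/(4πd²) = 7.66×10²⁷/(4π×(2.03×10¹¹)²) = 1.48×10⁴ W m⁻².
At the subsolar point the surface absorbs S(1−A) and emits σT⁴ per unit area — no factor of 4, since only the local patch is in balance.
T = [1.48×10⁴ × 0.77 / 5.67×10⁻⁸]^(1/4) = (2.01×10¹¹)^(1/4) = 669 K.

T_ss ≈ 669 K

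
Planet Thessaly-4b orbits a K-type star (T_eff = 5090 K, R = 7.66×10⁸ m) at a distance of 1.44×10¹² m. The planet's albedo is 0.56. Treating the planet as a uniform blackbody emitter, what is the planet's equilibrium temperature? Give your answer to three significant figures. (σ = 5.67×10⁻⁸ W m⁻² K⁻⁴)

T_eq ≈ 67.6 K

L = 4πR_⋆²σT_⋆⁴ = 4π(7.66×10⁸)² × 5.67×10⁻⁸ × (5090)⁴ = 2.81×10²⁶ W.
S = L/(4πd²) = 10.8 W m⁻².
Energy balance: absorbed = emitted ⇒ πR²·S(1−A) = 4πR²·σT_eq⁴, so T_eq⁴ = S(1−A)/(4σ).
T_eq = [10.8 × 0.44 / (4 × 5.67×10⁻⁸)]^(1/4) = (2.09×10⁷)^(1/4) = 67.6 K.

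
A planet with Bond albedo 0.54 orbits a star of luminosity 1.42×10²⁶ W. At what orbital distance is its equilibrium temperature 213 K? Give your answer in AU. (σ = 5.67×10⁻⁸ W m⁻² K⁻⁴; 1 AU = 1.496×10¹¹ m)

d ≈ 0.705 AU

From T_eq⁴ = L(1−A)/(16πσd²): d = √[L(1−A)/(16πσT_eq⁴)].
d = √[1.42×10²⁶ × 0.46 / (16π × 5.67×10⁻⁸ × (213)⁴)] = 1.06×10¹¹ m = 0.705 AU.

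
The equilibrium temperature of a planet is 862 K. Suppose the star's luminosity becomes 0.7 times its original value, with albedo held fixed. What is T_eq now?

T_eq ∝ L^(1/4) · d^(−1/2).
T′ = 862 × 0.7^(1/4) = 788 K.

T_eq ≈ 788 K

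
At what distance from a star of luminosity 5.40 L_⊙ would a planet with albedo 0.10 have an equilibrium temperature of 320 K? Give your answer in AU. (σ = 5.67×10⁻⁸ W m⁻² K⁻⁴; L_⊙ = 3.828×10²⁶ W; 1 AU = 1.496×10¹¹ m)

d ≈ 1.67 AU

L = 5.40 × 3.828×10²⁶ = 2.07×10²⁷ W.
From T_eq⁴ = L(1−A)/(16πσd²): d = √[L(1−A)/(16πσT_eq⁴)].
d = √[2.07×10²⁷ × 0.90 / (16π × 5.67×10⁻⁸ × (320)⁴)] = 2.50×10¹¹ m = 1.67 AU.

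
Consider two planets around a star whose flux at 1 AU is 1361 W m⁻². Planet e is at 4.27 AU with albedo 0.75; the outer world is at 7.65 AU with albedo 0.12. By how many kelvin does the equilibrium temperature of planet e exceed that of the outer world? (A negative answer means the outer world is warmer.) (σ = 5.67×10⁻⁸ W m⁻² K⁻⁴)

ΔT ≈ -2.2 K

T_eq = [S₀(1−A)/(4σd²)]^(1/4), so T ∝ (1−A)^(1/4) / √d.
T₁ = [1361×0.25/(4×5.67×10⁻⁸×4.27²)]^(1/4) = 95.24 K.
T₂ = [1361×0.88/(4×5.67×10⁻⁸×7.65²)]^(1/4) = 97.46 K.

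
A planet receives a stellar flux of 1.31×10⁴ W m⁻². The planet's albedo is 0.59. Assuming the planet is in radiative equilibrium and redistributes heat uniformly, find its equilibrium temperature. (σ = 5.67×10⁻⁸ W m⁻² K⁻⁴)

Energy balance: absorbed = emitted ⇒ πR²·S(1−A) = 4πR²·σT_eq⁴, so T_eq⁴ = S(1−A)/(4σ).
T_eq = [1.31×10⁴ × 0.41 / (4 × 5.67×10⁻⁸)]^(1/4) = (2.37×10¹⁰)^(1/4) = 392 K.

T_eq ≈ 392 K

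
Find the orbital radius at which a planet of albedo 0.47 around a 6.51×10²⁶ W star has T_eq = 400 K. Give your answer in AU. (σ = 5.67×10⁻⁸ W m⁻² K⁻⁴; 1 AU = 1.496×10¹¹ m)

From T_eq⁴ = L(1−A)/(16πσd²): d = √[L(1−A)/(16πσT_eq⁴)].
d = √[6.51×10²⁶ × 0.53 / (16π × 5.67×10⁻⁸ × (400)⁴)] = 6.88×10¹⁰ m = 0.460 AU.

d ≈ 0.460 AU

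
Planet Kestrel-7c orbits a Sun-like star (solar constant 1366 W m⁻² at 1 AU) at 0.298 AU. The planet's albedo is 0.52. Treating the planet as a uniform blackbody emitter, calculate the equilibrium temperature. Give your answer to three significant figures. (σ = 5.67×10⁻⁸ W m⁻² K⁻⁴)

T_eq ≈ 425 K

Flux at 0.298 AU: S = 1366/0.298² = 1.54×10⁴ W m⁻².
Energy balance: absorbed = emitted ⇒ πR²·S(1−A) = 4πR²·σT_eq⁴, so T_eq⁴ = S(1−A)/(4σ).
T_eq = [1.54×10⁴ × 0.48 / (4 × 5.67×10⁻⁸)]^(1/4) = (3.26×10¹⁰)^(1/4) = 425 K.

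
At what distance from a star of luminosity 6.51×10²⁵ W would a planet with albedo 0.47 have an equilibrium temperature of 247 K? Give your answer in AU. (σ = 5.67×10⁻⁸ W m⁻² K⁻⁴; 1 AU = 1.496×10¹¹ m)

From T_eq⁴ = L(1−A)/(16πσd²): d = √[L(1−A)/(16πσT_eq⁴)].
d = √[6.51×10²⁵ × 0.53 / (16π × 5.67×10⁻⁸ × (247)⁴)] = 5.70×10¹⁰ m = 0.381 AU.

d ≈ 0.381 AU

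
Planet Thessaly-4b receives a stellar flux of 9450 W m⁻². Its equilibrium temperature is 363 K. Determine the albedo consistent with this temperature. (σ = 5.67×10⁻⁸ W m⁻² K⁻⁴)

From T_eq⁴ = S(1−A)/(4σ): 1−A = 4σT_eq⁴/S.
1−A = 4 × 5.67×10⁻⁸ × (363)⁴ / 9450 = 0.417.

A ≈ 0.58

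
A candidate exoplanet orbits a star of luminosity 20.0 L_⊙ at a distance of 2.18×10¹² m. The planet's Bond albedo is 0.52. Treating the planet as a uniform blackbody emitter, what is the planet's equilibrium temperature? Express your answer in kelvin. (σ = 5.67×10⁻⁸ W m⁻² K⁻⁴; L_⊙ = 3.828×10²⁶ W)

T_eq ≈ 128 K

L = 20.0 × 3.828×10²⁶ = 7.66×10²⁷ W.
Flux: S = L/(4πd²) = 7.66×10²⁷/(4π×(2.18×10¹²)²) = 128 W m⁻².
Energy balance: absorbed = emitted ⇒ πR²·S(1−A) = 4πR²·σT_eq⁴, so T_eq⁴ = S(1−A)/(4σ).
T_eq = [128 × 0.48 / (4 × 5.67×10⁻⁸)]^(1/4) = (2.71×10⁸)^(1/4) = 128 K.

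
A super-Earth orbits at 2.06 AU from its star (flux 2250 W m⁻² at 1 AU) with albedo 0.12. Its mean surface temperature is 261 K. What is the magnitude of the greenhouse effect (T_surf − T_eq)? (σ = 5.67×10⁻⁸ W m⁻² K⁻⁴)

S = 2250/2.06² = 530.2 W m⁻².
T_eq = [S(1−A)/(4σ)]^(1/4) = [530.2×0.88/(4×5.67×10⁻⁸)]^(1/4) = 213.0 K.
ΔT = T_surf − T_eq = 261 − 213.0.

ΔT ≈ 48.0 K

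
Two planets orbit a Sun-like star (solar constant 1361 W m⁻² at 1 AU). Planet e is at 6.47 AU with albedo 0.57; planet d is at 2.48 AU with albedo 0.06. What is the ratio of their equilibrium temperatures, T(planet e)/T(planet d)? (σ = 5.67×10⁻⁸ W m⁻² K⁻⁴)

T_eq = [S₀(1−A)/(4σd²)]^(1/4), so T ∝ (1−A)^(1/4) / √d.
T₁ = [1361×0.43/(4×5.67×10⁻⁸×6.47²)]^(1/4) = 88.61 K.
T₂ = [1361×0.94/(4×5.67×10⁻⁸×2.48²)]^(1/4) = 174.02 K.

T₁/T₂ ≈ 0.509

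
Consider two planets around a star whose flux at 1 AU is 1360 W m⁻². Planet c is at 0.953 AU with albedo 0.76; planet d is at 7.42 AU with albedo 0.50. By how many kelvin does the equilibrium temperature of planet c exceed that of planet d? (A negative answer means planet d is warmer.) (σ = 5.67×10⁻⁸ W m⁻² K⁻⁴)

ΔT ≈ 113.6 K

T_eq = [S₀(1−A)/(4σd²)]^(1/4), so T ∝ (1−A)^(1/4) / √d.
T₁ = [1360×0.24/(4×5.67×10⁻⁸×0.953²)]^(1/4) = 199.52 K.
T₂ = [1360×0.50/(4×5.67×10⁻⁸×7.42²)]^(1/4) = 85.90 K.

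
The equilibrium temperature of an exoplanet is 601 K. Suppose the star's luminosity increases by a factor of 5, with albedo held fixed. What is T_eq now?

T_eq ≈ 899 K

T_eq ∝ L^(1/4) · d^(−1/2).
T′ = 601 × 5^(1/4) = 899 K.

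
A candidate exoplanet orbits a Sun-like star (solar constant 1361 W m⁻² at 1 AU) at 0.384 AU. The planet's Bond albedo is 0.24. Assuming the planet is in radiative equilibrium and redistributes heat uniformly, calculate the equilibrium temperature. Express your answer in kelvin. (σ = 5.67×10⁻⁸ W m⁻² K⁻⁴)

T_eq ≈ 419 K

Flux at 0.384 AU: S = 1361/0.384² = 9230 W m⁻².
Energy balance: absorbed = emitted ⇒ πR²·S(1−A) = 4πR²·σT_eq⁴, so T_eq⁴ = S(1−A)/(4σ).
T_eq = [9230 × 0.76 / (4 × 5.67×10⁻⁸)]^(1/4) = (3.09×10¹⁰)^(1/4) = 419 K.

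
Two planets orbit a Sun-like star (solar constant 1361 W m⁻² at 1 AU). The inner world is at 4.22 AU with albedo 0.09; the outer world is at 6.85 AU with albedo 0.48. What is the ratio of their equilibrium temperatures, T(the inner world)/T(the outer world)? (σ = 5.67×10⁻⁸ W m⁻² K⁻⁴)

T₁/T₂ ≈ 1.465

T_eq = [S₀(1−A)/(4σd²)]^(1/4), so T ∝ (1−A)^(1/4) / √d.
T₁ = [1361×0.91/(4×5.67×10⁻⁸×4.22²)]^(1/4) = 132.33 K.
T₂ = [1361×0.52/(4×5.67×10⁻⁸×6.85²)]^(1/4) = 90.30 K.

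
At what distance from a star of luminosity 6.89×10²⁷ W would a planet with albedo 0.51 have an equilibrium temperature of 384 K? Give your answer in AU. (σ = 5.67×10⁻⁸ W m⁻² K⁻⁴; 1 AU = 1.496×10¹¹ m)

From T_eq⁴ = L(1−A)/(16πσd²): d = √[L(1−A)/(16πσT_eq⁴)].
d = √[6.89×10²⁷ × 0.49 / (16π × 5.67×10⁻⁸ × (384)⁴)] = 2.33×10¹¹ m = 1.56 AU.

d ≈ 1.56 AU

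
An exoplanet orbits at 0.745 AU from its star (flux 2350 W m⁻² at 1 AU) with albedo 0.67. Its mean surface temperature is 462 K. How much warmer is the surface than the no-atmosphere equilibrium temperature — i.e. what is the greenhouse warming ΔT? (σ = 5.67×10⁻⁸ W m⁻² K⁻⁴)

S = 2350/0.745² = 4234 W m⁻².
T_eq = [S(1−A)/(4σ)]^(1/4) = [4234×0.33/(4×5.67×10⁻⁸)]^(1/4) = 280.2 K.
ΔT = T_surf − T_eq = 462 − 280.2.

ΔT ≈ 181.8 K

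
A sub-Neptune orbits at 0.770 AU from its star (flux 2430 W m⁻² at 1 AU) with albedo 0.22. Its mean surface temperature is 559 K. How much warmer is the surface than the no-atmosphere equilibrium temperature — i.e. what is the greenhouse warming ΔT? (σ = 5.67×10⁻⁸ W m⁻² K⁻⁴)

ΔT ≈ 214.4 K

S = 2430/0.770² = 4098 W m⁻².
T_eq = [S(1−A)/(4σ)]^(1/4) = [4098×0.78/(4×5.67×10⁻⁸)]^(1/4) = 344.6 K.
ΔT = T_surf − T_eq = 559 − 344.6.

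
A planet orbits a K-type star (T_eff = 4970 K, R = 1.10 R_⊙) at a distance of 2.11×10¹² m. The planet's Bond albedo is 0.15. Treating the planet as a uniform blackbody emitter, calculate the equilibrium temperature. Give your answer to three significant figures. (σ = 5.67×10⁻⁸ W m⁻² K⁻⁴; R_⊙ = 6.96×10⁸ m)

R_⋆ = 1.10 × 6.96×10⁸ = 7.66×10⁸ m.
L = 4πR_⋆²σT_⋆⁴ = 4π(7.66×10⁸)² × 5.67×10⁻⁸ × (4970)⁴ = 2.55×10²⁶ W.
S = L/(4πd²) = 4.55 W m⁻².
Energy balance: absorbed = emitted ⇒ πR²·S(1−A) = 4πR²·σT_eq⁴, so T_eq⁴ = S(1−A)/(4σ).
T_eq = [4.55 × 0.85 / (4 × 5.67×10⁻⁸)]^(1/4) = (1.71×10⁷)^(1/4) = 64.3 K.

T_eq ≈ 64.3 K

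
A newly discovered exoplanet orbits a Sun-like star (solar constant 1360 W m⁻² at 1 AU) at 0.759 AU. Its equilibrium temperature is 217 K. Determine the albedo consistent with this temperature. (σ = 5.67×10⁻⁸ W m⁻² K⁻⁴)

A ≈ 0.79

Flux at 0.759 AU: S = 1360/0.759² = 2360 W m⁻².
From T_eq⁴ = S(1−A)/(4σ): 1−A = 4σT_eq⁴/S.
1−A = 4 × 5.67×10⁻⁸ × (217)⁴ / 2360 = 0.213.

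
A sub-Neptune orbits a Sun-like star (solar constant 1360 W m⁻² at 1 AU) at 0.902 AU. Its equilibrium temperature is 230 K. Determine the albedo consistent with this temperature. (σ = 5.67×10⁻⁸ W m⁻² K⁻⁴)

Flux at 0.902 AU: S = 1360/0.902² = 1670 W m⁻².
From T_eq⁴ = S(1−A)/(4σ): 1−A = 4σT_eq⁴/S.
1−A = 4 × 5.67×10⁻⁸ × (230)⁴ / 1670 = 0.380.

A ≈ 0.62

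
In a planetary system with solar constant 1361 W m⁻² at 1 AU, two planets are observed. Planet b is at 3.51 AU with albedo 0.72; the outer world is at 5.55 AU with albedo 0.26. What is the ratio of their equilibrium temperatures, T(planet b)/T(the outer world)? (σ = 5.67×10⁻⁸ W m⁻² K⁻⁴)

T₁/T₂ ≈ 0.986

T_eq = [S₀(1−A)/(4σd²)]^(1/4), so T ∝ (1−A)^(1/4) / √d.
T₁ = [1361×0.28/(4×5.67×10⁻⁸×3.51²)]^(1/4) = 108.07 K.
T₂ = [1361×0.74/(4×5.67×10⁻⁸×5.55²)]^(1/4) = 109.58 K.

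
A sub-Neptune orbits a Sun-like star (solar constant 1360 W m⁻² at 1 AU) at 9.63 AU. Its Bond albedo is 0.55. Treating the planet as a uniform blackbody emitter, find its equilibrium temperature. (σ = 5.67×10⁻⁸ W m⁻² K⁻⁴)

Flux at 9.63 AU: S = 1360/9.63² = 14.7 W m⁻².
Energy balance: absorbed = emitted ⇒ πR²·S(1−A) = 4πR²·σT_eq⁴, so T_eq⁴ = S(1−A)/(4σ).
T_eq = [14.7 × 0.45 / (4 × 5.67×10⁻⁸)]^(1/4) = (2.91×10⁷)^(1/4) = 73.4 K.

T_eq ≈ 73.4 K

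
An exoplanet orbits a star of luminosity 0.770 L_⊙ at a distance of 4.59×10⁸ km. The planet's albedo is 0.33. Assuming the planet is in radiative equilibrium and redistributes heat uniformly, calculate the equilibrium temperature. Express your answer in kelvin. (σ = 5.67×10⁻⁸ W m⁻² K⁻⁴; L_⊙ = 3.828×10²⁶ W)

T_eq ≈ 135 K

d = 4.59×10⁸ km = 4.59×10¹¹ m.
L = 0.770 × 3.828×10²⁶ = 2.95×10²⁶ W.
Flux: S = L/(4πd²) = 2.95×10²⁶/(4π×(4.59×10¹¹)²) = 111 W m⁻².
Energy balance: absorbed = emitted ⇒ πR²·S(1−A) = 4πR²·σT_eq⁴, so T_eq⁴ = S(1−A)/(4σ).
T_eq = [111 × 0.67 / (4 × 5.67×10⁻⁸)]^(1/4) = (3.29×10⁸)^(1/4) = 135 K.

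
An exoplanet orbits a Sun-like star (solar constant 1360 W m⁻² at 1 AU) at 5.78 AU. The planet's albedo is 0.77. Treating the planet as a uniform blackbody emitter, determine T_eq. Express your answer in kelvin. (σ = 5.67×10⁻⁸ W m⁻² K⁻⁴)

T_eq ≈ 80.2 K

Flux at 5.78 AU: S = 1360/5.78² = 40.7 W m⁻².
Energy balance: absorbed = emitted ⇒ πR²·S(1−A) = 4πR²·σT_eq⁴, so T_eq⁴ = S(1−A)/(4σ).
T_eq = [40.7 × 0.23 / (4 × 5.67×10⁻⁸)]^(1/4) = (4.13×10⁷)^(1/4) = 80.2 K.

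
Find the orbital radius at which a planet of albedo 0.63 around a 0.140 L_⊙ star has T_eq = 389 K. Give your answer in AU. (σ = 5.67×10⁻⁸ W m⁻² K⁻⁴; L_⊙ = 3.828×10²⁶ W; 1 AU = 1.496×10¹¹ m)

d ≈ 0.117 AU

L = 0.140 × 3.828×10²⁶ = 5.36×10²⁵ W.
From T_eq⁴ = L(1−A)/(16πσd²): d = √[L(1−A)/(16πσT_eq⁴)].
d = √[5.36×10²⁵ × 0.37 / (16π × 5.67×10⁻⁸ × (389)⁴)] = 1.74×10¹⁰ m = 0.117 AU.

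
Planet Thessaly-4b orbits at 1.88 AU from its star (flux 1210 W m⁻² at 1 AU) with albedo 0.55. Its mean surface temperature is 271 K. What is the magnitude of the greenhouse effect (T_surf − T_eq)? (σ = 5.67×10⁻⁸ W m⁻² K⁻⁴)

ΔT ≈ 109.6 K

S = 1210/1.88² = 342.3 W m⁻².
T_eq = [S(1−A)/(4σ)]^(1/4) = [342.3×0.45/(4×5.67×10⁻⁸)]^(1/4) = 161.4 K.
ΔT = T_surf − T_eq = 271 − 161.4.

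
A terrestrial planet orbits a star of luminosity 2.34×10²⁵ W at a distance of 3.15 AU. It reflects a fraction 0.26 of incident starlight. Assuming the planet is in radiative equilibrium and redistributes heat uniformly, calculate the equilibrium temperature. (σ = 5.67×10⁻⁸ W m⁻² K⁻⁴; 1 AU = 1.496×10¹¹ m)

T_eq ≈ 72.3 K

d = 3.15 AU = 4.71×10¹¹ m.
Flux: S = L/(4πd²) = 2.34×10²⁵/(4π×(4.71×10¹¹)²) = 8.39 W m⁻².
Energy balance: absorbed = emitted ⇒ πR²·S(1−A) = 4πR²·σT_eq⁴, so T_eq⁴ = S(1−A)/(4σ).
T_eq = [8.39 × 0.74 / (4 × 5.67×10⁻⁸)]^(1/4) = (2.74×10⁷)^(1/4) = 72.3 K.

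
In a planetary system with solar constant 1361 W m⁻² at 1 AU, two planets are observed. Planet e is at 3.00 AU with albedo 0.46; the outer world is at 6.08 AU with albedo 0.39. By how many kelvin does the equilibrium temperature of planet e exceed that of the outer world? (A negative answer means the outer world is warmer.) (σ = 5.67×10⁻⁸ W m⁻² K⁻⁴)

T_eq = [S₀(1−A)/(4σd²)]^(1/4), so T ∝ (1−A)^(1/4) / √d.
T₁ = [1361×0.54/(4×5.67×10⁻⁸×3.00²)]^(1/4) = 137.75 K.
T₂ = [1361×0.61/(4×5.67×10⁻⁸×6.08²)]^(1/4) = 99.75 K.

ΔT ≈ 38.0 K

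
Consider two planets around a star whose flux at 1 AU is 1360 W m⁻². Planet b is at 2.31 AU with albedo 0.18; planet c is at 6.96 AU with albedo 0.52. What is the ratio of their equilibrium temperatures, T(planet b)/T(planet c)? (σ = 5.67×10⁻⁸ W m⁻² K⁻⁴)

T₁/T₂ ≈ 1.984

T_eq = [S₀(1−A)/(4σd²)]^(1/4), so T ∝ (1−A)^(1/4) / √d.
T₁ = [1360×0.82/(4×5.67×10⁻⁸×2.31²)]^(1/4) = 174.23 K.
T₂ = [1360×0.48/(4×5.67×10⁻⁸×6.96²)]^(1/4) = 87.80 K.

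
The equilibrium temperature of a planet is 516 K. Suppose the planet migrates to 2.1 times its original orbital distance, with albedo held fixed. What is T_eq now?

T_eq ≈ 356 K

T_eq ∝ L^(1/4) · d^(−1/2).
T′ = 516 / 2.1^(1/2) = 356 K.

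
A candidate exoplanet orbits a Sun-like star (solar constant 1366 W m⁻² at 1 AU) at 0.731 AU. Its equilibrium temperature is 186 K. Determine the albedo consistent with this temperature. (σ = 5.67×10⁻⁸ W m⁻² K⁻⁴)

Flux at 0.731 AU: S = 1366/0.731² = 2560 W m⁻².
From T_eq⁴ = S(1−A)/(4σ): 1−A = 4σT_eq⁴/S.
1−A = 4 × 5.67×10⁻⁸ × (186)⁴ / 2560 = 0.106.

A ≈ 0.89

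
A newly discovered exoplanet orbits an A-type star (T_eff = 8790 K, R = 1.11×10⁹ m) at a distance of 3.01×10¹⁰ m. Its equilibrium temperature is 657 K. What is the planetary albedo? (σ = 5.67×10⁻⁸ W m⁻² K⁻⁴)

L = 4πR_⋆²σT_⋆⁴ = 4π(1.11×10⁹)² × 5.67×10⁻⁸ × (8790)⁴ = 5.24×10²⁷ W.
S = L/(4πd²) = 4.60×10⁵ W m⁻².
From T_eq⁴ = S(1−A)/(4σ): 1−A = 4σT_eq⁴/S.
1−A = 4 × 5.67×10⁻⁸ × (657)⁴ / 4.60×10⁵ = 0.092.

A ≈ 0.91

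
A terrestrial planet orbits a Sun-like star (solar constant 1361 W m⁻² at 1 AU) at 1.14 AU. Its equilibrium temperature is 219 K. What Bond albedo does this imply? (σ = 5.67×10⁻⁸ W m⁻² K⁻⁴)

Flux at 1.14 AU: S = 1361/1.14² = 1050 W m⁻².
From T_eq⁴ = S(1−A)/(4σ): 1−A = 4σT_eq⁴/S.
1−A = 4 × 5.67×10⁻⁸ × (219)⁴ / 1050 = 0.498.

A ≈ 0.50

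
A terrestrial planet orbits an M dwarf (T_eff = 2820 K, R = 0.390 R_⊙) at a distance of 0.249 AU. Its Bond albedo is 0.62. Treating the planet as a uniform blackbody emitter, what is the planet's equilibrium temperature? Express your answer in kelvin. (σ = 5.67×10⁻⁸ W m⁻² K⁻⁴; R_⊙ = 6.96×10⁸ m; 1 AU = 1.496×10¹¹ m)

T_eq ≈ 134 K

R_⋆ = 0.390 × 6.96×10⁸ = 2.71×10⁸ m.
d = 0.249 AU = 3.73×10¹⁰ m.
L = 4πR_⋆²σT_⋆⁴ = 4π(2.71×10⁸)² × 5.67×10⁻⁸ × (2820)⁴ = 3.32×10²⁴ W.
S = L/(4πd²) = 190 W m⁻².
Energy balance: absorbed = emitted ⇒ πR²·S(1−A) = 4πR²·σT_eq⁴, so T_eq⁴ = S(1−A)/(4σ).
T_eq = [190 × 0.38 / (4 × 5.67×10⁻⁸)]^(1/4) = (3.19×10⁸)^(1/4) = 134 K.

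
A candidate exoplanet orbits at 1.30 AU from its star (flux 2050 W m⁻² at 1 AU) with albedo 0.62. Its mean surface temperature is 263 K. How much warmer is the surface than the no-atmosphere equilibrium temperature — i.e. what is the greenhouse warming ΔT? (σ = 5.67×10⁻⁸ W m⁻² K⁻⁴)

ΔT ≈ 50.7 K

S = 2050/1.30² = 1213 W m⁻².
T_eq = [S(1−A)/(4σ)]^(1/4) = [1213×0.38/(4×5.67×10⁻⁸)]^(1/4) = 212.3 K.
ΔT = T_surf − T_eq = 263 − 212.3.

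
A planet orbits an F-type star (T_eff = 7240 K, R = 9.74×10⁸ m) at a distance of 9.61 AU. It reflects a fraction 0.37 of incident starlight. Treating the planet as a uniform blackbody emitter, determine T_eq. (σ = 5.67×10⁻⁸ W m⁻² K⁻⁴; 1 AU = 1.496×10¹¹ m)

d = 9.61 AU = 1.44×10¹² m.
L = 4πR_⋆²σT_⋆⁴ = 4π(9.74×10⁸)² × 5.67×10⁻⁸ × (7240)⁴ = 1.86×10²⁷ W.
S = L/(4πd²) = 71.5 W m⁻².
Energy balance: absorbed = emitted ⇒ πR²·S(1−A) = 4πR²·σT_eq⁴, so T_eq⁴ = S(1−A)/(4σ).
T_eq = [71.5 × 0.63 / (4 × 5.67×10⁻⁸)]^(1/4) = (1.99×10⁸)^(1/4) = 119 K.

T_eq ≈ 119 K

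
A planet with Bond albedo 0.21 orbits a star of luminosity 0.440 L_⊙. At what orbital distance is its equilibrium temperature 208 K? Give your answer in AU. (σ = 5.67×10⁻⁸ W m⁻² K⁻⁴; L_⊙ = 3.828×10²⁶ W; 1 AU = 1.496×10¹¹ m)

L = 0.440 × 3.828×10²⁶ = 1.68×10²⁶ W.
From T_eq⁴ = L(1−A)/(16πσd²): d = √[L(1−A)/(16πσT_eq⁴)].
d = √[1.68×10²⁶ × 0.79 / (16π × 5.67×10⁻⁸ × (208)⁴)] = 1.58×10¹¹ m = 1.06 AU.

d ≈ 1.06 AU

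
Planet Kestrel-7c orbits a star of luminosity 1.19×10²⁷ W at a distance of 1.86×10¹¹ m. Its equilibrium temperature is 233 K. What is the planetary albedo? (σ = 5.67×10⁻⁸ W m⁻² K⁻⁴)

A ≈ 0.76

Flux: S = L/(4πd²) = 1.19×10²⁷/(4π×(1.86×10¹¹)²) = 2740 W m⁻².
From T_eq⁴ = S(1−A)/(4σ): 1−A = 4σT_eq⁴/S.
1−A = 4 × 5.67×10⁻⁸ × (233)⁴ / 2740 = 0.244.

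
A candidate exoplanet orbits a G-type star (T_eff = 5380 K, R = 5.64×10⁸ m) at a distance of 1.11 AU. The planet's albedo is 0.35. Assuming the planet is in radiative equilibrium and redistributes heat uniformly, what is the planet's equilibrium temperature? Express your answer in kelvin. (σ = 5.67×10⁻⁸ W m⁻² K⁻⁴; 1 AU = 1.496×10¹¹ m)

d = 1.11 AU = 1.66×10¹¹ m.
L = 4πR_⋆²σT_⋆⁴ = 4π(5.64×10⁸)² × 5.67×10⁻⁸ × (5380)⁴ = 1.90×10²⁶ W.
S = L/(4πd²) = 548 W m⁻².
Energy balance: absorbed = emitted ⇒ πR²·S(1−A) = 4πR²·σT_eq⁴, so T_eq⁴ = S(1−A)/(4σ).
T_eq = [548 × 0.65 / (4 × 5.67×10⁻⁸)]^(1/4) = (1.57×10⁹)^(1/4) = 199 K.

T_eq ≈ 199 K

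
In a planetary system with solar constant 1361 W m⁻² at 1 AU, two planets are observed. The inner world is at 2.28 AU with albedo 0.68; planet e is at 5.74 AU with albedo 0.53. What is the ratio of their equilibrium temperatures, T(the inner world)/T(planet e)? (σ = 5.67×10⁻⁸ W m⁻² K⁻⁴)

T₁/T₂ ≈ 1.441

T_eq = [S₀(1−A)/(4σd²)]^(1/4), so T ∝ (1−A)^(1/4) / √d.
T₁ = [1361×0.32/(4×5.67×10⁻⁸×2.28²)]^(1/4) = 138.64 K.
T₂ = [1361×0.47/(4×5.67×10⁻⁸×5.74²)]^(1/4) = 96.19 K.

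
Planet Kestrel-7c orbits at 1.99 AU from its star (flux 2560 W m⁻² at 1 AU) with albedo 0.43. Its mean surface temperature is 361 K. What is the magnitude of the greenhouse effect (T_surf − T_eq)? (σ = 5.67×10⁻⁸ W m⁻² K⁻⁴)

S = 2560/1.99² = 646.4 W m⁻².
T_eq = [S(1−A)/(4σ)]^(1/4) = [646.4×0.57/(4×5.67×10⁻⁸)]^(1/4) = 200.8 K.
ΔT = T_surf − T_eq = 361 − 200.8.

ΔT ≈ 160.2 K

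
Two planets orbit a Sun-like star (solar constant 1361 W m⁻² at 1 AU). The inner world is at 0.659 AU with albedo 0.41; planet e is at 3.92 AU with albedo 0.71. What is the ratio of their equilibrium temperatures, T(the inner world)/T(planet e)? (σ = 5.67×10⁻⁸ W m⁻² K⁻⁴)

T_eq = [S₀(1−A)/(4σd²)]^(1/4), so T ∝ (1−A)^(1/4) / √d.
T₁ = [1361×0.59/(4×5.67×10⁻⁸×0.659²)]^(1/4) = 300.49 K.
T₂ = [1361×0.29/(4×5.67×10⁻⁸×3.92²)]^(1/4) = 103.16 K.

T₁/T₂ ≈ 2.913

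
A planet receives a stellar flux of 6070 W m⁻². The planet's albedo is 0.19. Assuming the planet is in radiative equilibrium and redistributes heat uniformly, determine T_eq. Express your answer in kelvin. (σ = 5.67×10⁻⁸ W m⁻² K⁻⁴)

Energy balance: absorbed = emitted ⇒ πR²·S(1−A) = 4πR²·σT_eq⁴, so T_eq⁴ = S(1−A)/(4σ).
T_eq = [6070 × 0.81 / (4 × 5.67×10⁻⁸)]^(1/4) = (2.17×10¹⁰)^(1/4) = 384 K.

T_eq ≈ 384 K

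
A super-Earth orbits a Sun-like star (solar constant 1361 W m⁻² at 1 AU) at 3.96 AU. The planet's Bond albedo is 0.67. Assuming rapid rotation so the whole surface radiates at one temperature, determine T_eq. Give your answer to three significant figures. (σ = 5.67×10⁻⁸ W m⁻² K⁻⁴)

Flux at 3.96 AU: S = 1361/3.96² = 86.8 W m⁻².
Energy balance: absorbed = emitted ⇒ πR²·S(1−A) = 4πR²·σT_eq⁴, so T_eq⁴ = S(1−A)/(4σ).
T_eq = [86.8 × 0.33 / (4 × 5.67×10⁻⁸)]^(1/4) = (1.26×10⁸)^(1/4) = 106 K.

T_eq ≈ 106 K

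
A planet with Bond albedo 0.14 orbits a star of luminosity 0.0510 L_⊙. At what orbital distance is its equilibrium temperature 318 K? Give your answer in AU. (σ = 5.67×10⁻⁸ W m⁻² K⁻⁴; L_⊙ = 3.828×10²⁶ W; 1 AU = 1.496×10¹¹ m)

d ≈ 0.160 AU

L = 0.0510 × 3.828×10²⁶ = 1.95×10²⁵ W.
From T_eq⁴ = L(1−A)/(16πσd²): d = √[L(1−A)/(16πσT_eq⁴)].
d = √[1.95×10²⁵ × 0.86 / (16π × 5.67×10⁻⁸ × (318)⁴)] = 2.40×10¹⁰ m = 0.160 AU.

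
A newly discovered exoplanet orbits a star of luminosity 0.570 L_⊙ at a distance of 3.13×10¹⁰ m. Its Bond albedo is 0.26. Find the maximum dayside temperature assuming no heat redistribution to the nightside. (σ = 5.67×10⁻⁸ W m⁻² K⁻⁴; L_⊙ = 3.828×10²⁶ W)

L = 0.570 × 3.828×10²⁶ = 2.18×10²⁶ W.
Flux: S = L/(4πd²) = 2.18×10²⁶/(4π×(3.13×10¹⁰)²) = 1.77×10⁴ W m⁻².
With no redistribution each surface element balances locally: S(1−A) = σT⁴.
T = [1.77×10⁴ × 0.74 / 5.67×10⁻⁸]^(1/4) = (2.31×10¹¹)^(1/4) = 694 K.

T_ss ≈ 694 K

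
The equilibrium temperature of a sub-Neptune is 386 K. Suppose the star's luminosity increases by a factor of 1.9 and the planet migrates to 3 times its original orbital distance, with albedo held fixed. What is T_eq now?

T_eq ≈ 262 K

T_eq ∝ L^(1/4) · d^(−1/2).
T′ = 386 × 1.9^(1/4) / 3^(1/2) = 262 K.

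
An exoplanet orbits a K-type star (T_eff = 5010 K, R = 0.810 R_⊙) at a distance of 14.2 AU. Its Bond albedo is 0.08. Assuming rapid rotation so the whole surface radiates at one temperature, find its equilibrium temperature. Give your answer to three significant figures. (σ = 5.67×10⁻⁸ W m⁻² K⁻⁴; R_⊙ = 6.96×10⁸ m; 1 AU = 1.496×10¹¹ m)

R_⋆ = 0.810 × 6.96×10⁸ = 5.64×10⁸ m.
d = 14.2 AU = 2.12×10¹² m.
L = 4πR_⋆²σT_⋆⁴ = 4π(5.64×10⁸)² × 5.67×10⁻⁸ × (5010)⁴ = 1.43×10²⁶ W.
S = L/(4πd²) = 2.52 W m⁻².
Energy balance: absorbed = emitted ⇒ πR²·S(1−A) = 4πR²·σT_eq⁴, so T_eq⁴ = S(1−A)/(4σ).
T_eq = [2.52 × 0.92 / (4 × 5.67×10⁻⁸)]^(1/4) = (1.02×10⁷)^(1/4) = 56.5 K.

T_eq ≈ 56.5 K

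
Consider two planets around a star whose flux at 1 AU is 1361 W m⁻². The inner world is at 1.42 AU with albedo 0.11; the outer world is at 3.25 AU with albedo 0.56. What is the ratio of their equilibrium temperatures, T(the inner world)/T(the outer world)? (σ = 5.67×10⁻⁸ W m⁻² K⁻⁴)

T₁/T₂ ≈ 1.804

T_eq = [S₀(1−A)/(4σd²)]^(1/4), so T ∝ (1−A)^(1/4) / √d.
T₁ = [1361×0.89/(4×5.67×10⁻⁸×1.42²)]^(1/4) = 226.86 K.
T₂ = [1361×0.44/(4×5.67×10⁻⁸×3.25²)]^(1/4) = 125.74 K.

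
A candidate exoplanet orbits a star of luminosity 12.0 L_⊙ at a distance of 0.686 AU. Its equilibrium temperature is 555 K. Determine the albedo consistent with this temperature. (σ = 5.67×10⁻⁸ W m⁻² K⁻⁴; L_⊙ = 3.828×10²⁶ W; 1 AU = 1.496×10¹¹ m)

A ≈ 0.38

d = 0.686 AU = 1.03×10¹¹ m.
L = 12.0 × 3.828×10²⁶ = 4.59×10²⁷ W.
Flux: S = L/(4πd²) = 4.59×10²⁷/(4π×(1.03×10¹¹)²) = 3.47×10⁴ W m⁻².
From T_eq⁴ = S(1−A)/(4σ): 1−A = 4σT_eq⁴/S.
1−A = 4 × 5.67×10⁻⁸ × (555)⁴ / 3.47×10⁴ = 0.620.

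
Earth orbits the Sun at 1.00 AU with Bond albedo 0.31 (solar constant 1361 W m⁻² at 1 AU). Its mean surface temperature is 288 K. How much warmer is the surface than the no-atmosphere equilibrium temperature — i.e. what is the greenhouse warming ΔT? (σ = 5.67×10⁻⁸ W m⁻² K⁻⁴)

ΔT ≈ 34.3 K

S = 1361/1.00² = 1361 W m⁻².
T_eq = [S(1−A)/(4σ)]^(1/4) = [1361×0.69/(4×5.67×10⁻⁸)]^(1/4) = 253.7 K.
ΔT = T_surf − T_eq = 288 − 253.7.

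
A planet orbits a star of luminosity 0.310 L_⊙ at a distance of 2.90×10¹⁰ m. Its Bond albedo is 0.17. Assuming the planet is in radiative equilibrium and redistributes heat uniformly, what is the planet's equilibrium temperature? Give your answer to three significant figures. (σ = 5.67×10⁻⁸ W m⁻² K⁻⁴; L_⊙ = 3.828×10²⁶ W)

L = 0.310 × 3.828×10²⁶ = 1.19×10²⁶ W.
Flux: S = L/(4πd²) = 1.19×10²⁶/(4π×(2.90×10¹⁰)²) = 1.12×10⁴ W m⁻².
Energy balance: absorbed = emitted ⇒ πR²·S(1−A) = 4πR²·σT_eq⁴, so T_eq⁴ = S(1−A)/(4σ).
T_eq = [1.12×10⁴ × 0.83 / (4 × 5.67×10⁻⁸)]^(1/4) = (4.11×10¹⁰)^(1/4) = 450 K.

T_eq ≈ 450 K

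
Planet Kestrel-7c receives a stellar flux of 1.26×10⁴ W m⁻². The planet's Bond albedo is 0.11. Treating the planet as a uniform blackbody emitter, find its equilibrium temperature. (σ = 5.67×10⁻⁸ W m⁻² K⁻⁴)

Energy balance: absorbed = emitted ⇒ πR²·S(1−A) = 4πR²·σT_eq⁴, so T_eq⁴ = S(1−A)/(4σ).
T_eq = [1.26×10⁴ × 0.89 / (4 × 5.67×10⁻⁸)]^(1/4) = (4.94×10¹⁰)^(1/4) = 472 K.

T_eq ≈ 472 K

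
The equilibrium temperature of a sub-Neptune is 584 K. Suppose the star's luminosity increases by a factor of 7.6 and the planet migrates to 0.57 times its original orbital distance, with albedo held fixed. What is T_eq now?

T_eq ≈ 1280 K

T_eq ∝ L^(1/4) · d^(−1/2).
T′ = 584 × 7.6^(1/4) / 0.57^(1/2) = 1280 K.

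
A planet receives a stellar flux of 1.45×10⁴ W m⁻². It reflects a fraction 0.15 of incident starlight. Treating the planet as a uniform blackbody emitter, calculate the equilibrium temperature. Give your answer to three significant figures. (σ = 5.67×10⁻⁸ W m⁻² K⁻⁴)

Energy balance: absorbed = emitted ⇒ πR²·S(1−A) = 4πR²·σT_eq⁴, so T_eq⁴ = S(1−A)/(4σ).
T_eq = [1.45×10⁴ × 0.85 / (4 × 5.67×10⁻⁸)]^(1/4) = (5.43×10¹⁰)^(1/4) = 483 K.

T_eq ≈ 483 K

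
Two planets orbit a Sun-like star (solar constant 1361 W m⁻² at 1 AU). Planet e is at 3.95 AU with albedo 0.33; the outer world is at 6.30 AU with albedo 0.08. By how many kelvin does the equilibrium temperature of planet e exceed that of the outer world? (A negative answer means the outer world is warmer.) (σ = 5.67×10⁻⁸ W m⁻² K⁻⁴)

ΔT ≈ 18.1 K

T_eq = [S₀(1−A)/(4σd²)]^(1/4), so T ∝ (1−A)^(1/4) / √d.
T₁ = [1361×0.67/(4×5.67×10⁻⁸×3.95²)]^(1/4) = 126.70 K.
T₂ = [1361×0.92/(4×5.67×10⁻⁸×6.30²)]^(1/4) = 108.60 K.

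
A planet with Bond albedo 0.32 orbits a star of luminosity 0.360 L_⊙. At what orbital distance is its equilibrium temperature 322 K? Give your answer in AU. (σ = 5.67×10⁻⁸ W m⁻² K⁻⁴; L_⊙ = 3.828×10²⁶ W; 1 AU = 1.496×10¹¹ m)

L = 0.360 × 3.828×10²⁶ = 1.38×10²⁶ W.
From T_eq⁴ = L(1−A)/(16πσd²): d = √[L(1−A)/(16πσT_eq⁴)].
d = √[1.38×10²⁶ × 0.68 / (16π × 5.67×10⁻⁸ × (322)⁴)] = 5.53×10¹⁰ m = 0.370 AU.

d ≈ 0.370 AU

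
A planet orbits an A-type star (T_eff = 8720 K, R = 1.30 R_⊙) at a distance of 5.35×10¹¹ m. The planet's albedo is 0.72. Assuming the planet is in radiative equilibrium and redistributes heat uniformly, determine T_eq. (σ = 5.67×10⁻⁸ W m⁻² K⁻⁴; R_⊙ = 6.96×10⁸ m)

T_eq ≈ 184 K

R_⋆ = 1.30 × 6.96×10⁸ = 9.05×10⁸ m.
L = 4πR_⋆²σT_⋆⁴ = 4π(9.05×10⁸)² × 5.67×10⁻⁸ × (8720)⁴ = 3.37×10²⁷ W.
S = L/(4πd²) = 938 W m⁻².
Energy balance: absorbed = emitted ⇒ πR²·S(1−A) = 4πR²·σT_eq⁴, so T_eq⁴ = S(1−A)/(4σ).
T_eq = [938 × 0.28 / (4 × 5.67×10⁻⁸)]^(1/4) = (1.16×10⁹)^(1/4) = 184 K.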